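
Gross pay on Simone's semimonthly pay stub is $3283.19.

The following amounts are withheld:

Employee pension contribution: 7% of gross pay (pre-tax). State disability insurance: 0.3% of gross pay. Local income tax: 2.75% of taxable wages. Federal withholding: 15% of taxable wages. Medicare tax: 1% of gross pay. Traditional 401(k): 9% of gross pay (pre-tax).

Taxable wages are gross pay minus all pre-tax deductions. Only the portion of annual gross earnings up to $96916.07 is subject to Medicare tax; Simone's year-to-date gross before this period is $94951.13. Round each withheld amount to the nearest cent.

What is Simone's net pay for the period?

$2238.86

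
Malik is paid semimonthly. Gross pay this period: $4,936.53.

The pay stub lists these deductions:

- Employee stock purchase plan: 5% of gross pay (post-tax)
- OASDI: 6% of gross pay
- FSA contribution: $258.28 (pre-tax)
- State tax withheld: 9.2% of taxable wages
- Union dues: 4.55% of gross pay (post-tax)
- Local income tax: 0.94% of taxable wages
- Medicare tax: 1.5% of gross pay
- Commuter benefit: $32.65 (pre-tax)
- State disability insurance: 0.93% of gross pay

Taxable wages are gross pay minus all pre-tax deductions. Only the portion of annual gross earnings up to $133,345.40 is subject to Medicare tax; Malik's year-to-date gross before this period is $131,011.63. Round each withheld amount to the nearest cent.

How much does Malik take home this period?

Commuter benefit: $32.65
FSA contribution: $258.28
Pre-tax total = $32.65 + $258.28 = $290.93
Taxable wages = $4,936.53 − $290.93 = $4,645.60
Local income tax: $4,645.60 × 0.0094 = $43.67
State tax withheld: $4,645.60 × 0.092 = $427.40
State disability insurance: $4,936.53 × 0.0093 = $45.91
Medicare tax: only $133,345.40 − $131,011.63 = $2,333.77 of this check is subject → $2,333.77 × 0.015 = $35.01
OASDI: $4,936.53 × 0.06 = $296.19
Union dues: $4,936.53 × 0.0455 = $224.61
Employee stock purchase plan: $4,936.53 × 0.05 = $246.83
Total deductions = $32.65 + $258.28 + $43.67 + $427.40 + $45.91 + $35.01 + $296.19 + $224.61 + $246.83 = $1,610.55
Net pay = $4,936.53 − $1,610.55 = $3,325.98

$3,325.98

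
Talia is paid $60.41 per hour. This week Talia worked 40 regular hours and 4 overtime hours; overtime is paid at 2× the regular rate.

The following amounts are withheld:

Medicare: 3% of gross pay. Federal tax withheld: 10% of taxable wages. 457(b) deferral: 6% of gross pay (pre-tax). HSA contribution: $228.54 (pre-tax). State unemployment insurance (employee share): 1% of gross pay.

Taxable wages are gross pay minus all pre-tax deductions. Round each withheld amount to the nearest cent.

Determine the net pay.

$2131.45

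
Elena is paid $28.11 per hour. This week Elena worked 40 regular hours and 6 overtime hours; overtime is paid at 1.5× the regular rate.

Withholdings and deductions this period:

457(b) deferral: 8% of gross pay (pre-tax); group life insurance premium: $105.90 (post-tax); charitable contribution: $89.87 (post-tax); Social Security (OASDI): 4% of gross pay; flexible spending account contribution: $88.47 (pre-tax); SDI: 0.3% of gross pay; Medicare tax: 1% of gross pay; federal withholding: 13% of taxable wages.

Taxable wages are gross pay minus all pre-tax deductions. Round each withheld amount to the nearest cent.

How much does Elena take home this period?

Regular pay: 40 × $28.11 = $1124.40
Overtime pay: 6 × $28.11 × 1.5 = $252.99
Gross pay = $1124.40 + $252.99 = $1377.39
Flexible spending account contribution: $88.47
457(b) deferral: $1377.39 × 0.08 = $110.19
Pre-tax total = $88.47 + $110.19 = $198.66
Taxable wages = $1377.39 − $198.66 = $1178.73
Federal withholding: $1178.73 × 0.13 = $153.23
Social Security (OASDI): $1377.39 × 0.04 = $55.10
SDI: $1377.39 × 0.003 = $4.13
Medicare tax: $1377.39 × 0.01 = $13.77
Charitable contribution: $89.87
Group life insurance premium: $105.90
Total deductions = $88.47 + $110.19 + $153.23 + $55.10 + $4.13 + $13.77 + $89.87 + $105.90 = $620.66
Net pay = $1377.39 − $620.66 = $756.73

$756.73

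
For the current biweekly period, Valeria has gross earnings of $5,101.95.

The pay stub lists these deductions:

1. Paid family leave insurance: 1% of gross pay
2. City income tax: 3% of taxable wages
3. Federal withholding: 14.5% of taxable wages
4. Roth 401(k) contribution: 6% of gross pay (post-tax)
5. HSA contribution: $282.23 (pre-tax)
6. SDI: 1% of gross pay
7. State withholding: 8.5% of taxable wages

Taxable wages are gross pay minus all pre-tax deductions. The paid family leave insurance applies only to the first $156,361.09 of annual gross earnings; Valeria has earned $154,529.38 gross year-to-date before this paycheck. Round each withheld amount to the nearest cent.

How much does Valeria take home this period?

HSA contribution: $282.23
Taxable wages = $5,101.95 − $282.23 = $4,819.72
State withholding: $4,819.72 × 0.085 = $409.68
Federal withholding: $4,819.72 × 0.145 = $698.86
City income tax: $4,819.72 × 0.03 = $144.59
SDI: $5,101.95 × 0.01 = $51.02
Paid family leave insurance: only $156,361.09 − $154,529.38 = $1,831.71 of this check is subject → $1,831.71 × 0.01 = $18.32
Roth 401(k) contribution: $5,101.95 × 0.06 = $306.12
Total deductions = $282.23 + $409.68 + $698.86 + $144.59 + $51.02 + $18.32 + $306.12 = $1,910.82
Net pay = $5,101.95 − $1,910.82 = $3,191.13

$3,191.13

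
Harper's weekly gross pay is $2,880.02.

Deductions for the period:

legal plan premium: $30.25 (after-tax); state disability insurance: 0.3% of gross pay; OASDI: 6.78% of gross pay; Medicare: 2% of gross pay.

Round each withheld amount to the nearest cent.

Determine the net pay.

$2,588.26

OASDI: $2,880.02 × 0.0678 = $195.27
Medicare: $2,880.02 × 0.02 = $57.60
State disability insurance: $2,880.02 × 0.003 = $8.64
Legal plan premium: $30.25
Total deductions = $195.27 + $57.60 + $8.64 + $30.25 = $291.76
Net pay = $2,880.02 − $291.76 = $2,588.26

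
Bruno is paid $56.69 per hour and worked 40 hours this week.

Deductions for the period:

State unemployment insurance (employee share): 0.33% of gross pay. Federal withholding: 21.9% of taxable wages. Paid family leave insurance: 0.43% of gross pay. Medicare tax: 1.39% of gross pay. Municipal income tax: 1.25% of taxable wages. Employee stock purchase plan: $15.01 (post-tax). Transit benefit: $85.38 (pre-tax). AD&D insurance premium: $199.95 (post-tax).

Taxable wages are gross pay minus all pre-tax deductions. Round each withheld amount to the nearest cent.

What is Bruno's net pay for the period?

$1,413.32

Gross pay: 40 × $56.69 = $2,267.60
Transit benefit: $85.38
Taxable wages = $2,267.60 − $85.38 = $2,182.22
Municipal income tax: $2,182.22 × 0.0125 = $27.28
Federal withholding: $2,182.22 × 0.219 = $477.91
Paid family leave insurance: $2,267.60 × 0.0043 = $9.75
State unemployment insurance (employee share): $2,267.60 × 0.0033 = $7.48
Medicare tax: $2,267.60 × 0.0139 = $31.52
AD&D insurance premium: $199.95
Employee stock purchase plan: $15.01
Total deductions = $85.38 + $27.28 + $477.91 + $9.75 + $7.48 + $31.52 + $199.95 + $15.01 = $854.28
Net pay = $2,267.60 − $854.28 = $1,413.32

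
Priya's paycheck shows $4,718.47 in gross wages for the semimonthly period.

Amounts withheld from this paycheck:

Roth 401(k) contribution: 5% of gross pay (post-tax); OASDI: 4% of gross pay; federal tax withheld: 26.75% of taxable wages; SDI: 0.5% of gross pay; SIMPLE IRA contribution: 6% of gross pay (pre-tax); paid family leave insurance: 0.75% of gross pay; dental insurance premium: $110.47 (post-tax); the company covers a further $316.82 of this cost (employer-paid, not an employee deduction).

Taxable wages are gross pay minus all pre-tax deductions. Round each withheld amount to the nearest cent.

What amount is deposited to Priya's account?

SIMPLE IRA contribution: $4,718.47 × 0.06 = $283.11
Taxable wages = $4,718.47 − $283.11 = $4,435.36
Federal tax withheld: $4,435.36 × 0.2675 = $1,186.46
OASDI: $4,718.47 × 0.04 = $188.74
SDI: $4,718.47 × 0.005 = $23.59
Paid family leave insurance: $4,718.47 × 0.0075 = $35.39
Roth 401(k) contribution: $4,718.47 × 0.05 = $235.92
Dental insurance premium: $110.47
(Employer's $316.82 toward dental insurance premium is not withheld from the employee.)
Total deductions = $283.11 + $1,186.46 + $188.74 + $23.59 + $35.39 + $235.92 + $110.47 = $2,063.68
Net pay = $4,718.47 − $2,063.68 = $2,654.79

$2,654.79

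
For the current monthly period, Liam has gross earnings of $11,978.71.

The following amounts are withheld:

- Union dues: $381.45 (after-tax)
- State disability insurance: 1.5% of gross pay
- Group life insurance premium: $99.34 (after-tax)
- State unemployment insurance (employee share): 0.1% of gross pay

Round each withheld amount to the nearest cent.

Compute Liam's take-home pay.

$11,306.26

State disability insurance: $11,978.71 × 0.015 = $179.68
State unemployment insurance (employee share): $11,978.71 × 0.001 = $11.98
Union dues: $381.45
Group life insurance premium: $99.34
Total deductions = $179.68 + $11.98 + $381.45 + $99.34 = $672.45
Net pay = $11,978.71 − $672.45 = $11,306.26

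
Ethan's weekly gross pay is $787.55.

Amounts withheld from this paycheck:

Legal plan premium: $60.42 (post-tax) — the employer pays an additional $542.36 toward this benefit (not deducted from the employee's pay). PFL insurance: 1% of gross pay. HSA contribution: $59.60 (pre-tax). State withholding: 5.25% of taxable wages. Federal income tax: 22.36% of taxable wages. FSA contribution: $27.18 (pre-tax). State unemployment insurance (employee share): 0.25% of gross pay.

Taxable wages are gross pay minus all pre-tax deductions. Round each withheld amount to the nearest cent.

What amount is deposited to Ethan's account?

HSA contribution: $59.60
FSA contribution: $27.18
Pre-tax total = $59.60 + $27.18 = $86.78
Taxable wages = $787.55 − $86.78 = $700.77
State withholding: $700.77 × 0.0525 = $36.79
Federal income tax: $700.77 × 0.2236 = $156.69
PFL insurance: $787.55 × 0.01 = $7.88
State unemployment insurance (employee share): $787.55 × 0.0025 = $1.97
Legal plan premium: $60.42
(Employer's $542.36 toward legal plan premium is not withheld from the employee.)
Total deductions = $59.60 + $27.18 + $36.79 + $156.69 + $7.88 + $1.97 + $60.42 = $350.53
Net pay = $787.55 − $350.53 = $437.02

$437.02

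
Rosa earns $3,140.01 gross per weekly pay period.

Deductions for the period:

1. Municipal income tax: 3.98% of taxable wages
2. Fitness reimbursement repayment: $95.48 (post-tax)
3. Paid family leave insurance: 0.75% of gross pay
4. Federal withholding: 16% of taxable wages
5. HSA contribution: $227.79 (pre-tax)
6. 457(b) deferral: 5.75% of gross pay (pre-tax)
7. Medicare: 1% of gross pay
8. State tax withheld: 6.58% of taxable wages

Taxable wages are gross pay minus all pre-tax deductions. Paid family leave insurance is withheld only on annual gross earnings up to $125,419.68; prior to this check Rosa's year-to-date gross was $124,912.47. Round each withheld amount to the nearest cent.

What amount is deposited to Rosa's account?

$1,875.46

457(b) deferral: $3,140.01 × 0.0575 = $180.55
HSA contribution: $227.79
Pre-tax total = $180.55 + $227.79 = $408.34
Taxable wages = $3,140.01 − $408.34 = $2,731.67
Municipal income tax: $2,731.67 × 0.0398 = $108.72
Federal withholding: $2,731.67 × 0.16 = $437.07
State tax withheld: $2,731.67 × 0.0658 = $179.74
Paid family leave insurance: only $125,419.68 − $124,912.47 = $507.21 of this check is subject → $507.21 × 0.0075 = $3.80
Medicare: $3,140.01 × 0.01 = $31.40
Fitness reimbursement repayment: $95.48
Total deductions = $180.55 + $227.79 + $108.72 + $437.07 + $179.74 + $3.80 + $31.40 + $95.48 = $1,264.55
Net pay = $3,140.01 − $1,264.55 = $1,875.46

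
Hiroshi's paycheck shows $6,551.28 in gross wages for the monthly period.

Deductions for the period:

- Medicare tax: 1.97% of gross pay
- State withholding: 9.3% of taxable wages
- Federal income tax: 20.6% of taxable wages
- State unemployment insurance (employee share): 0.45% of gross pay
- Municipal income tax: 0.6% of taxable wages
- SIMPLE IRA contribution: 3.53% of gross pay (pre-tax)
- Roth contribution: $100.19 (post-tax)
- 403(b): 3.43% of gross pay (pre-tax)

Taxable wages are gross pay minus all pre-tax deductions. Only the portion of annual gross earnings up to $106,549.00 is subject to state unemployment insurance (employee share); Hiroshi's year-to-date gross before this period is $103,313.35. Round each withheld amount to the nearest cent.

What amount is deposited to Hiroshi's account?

$3,992.44

SIMPLE IRA contribution: $6,551.28 × 0.0353 = $231.26
403(b): $6,551.28 × 0.0343 = $224.71
Pre-tax total = $231.26 + $224.71 = $455.97
Taxable wages = $6,551.28 − $455.97 = $6,095.31
Federal income tax: $6,095.31 × 0.206 = $1,255.63
State withholding: $6,095.31 × 0.093 = $566.86
Municipal income tax: $6,095.31 × 0.006 = $36.57
State unemployment insurance (employee share): only $106,549.00 − $103,313.35 = $3,235.65 of this check is subject → $3,235.65 × 0.0045 = $14.56
Medicare tax: $6,551.28 × 0.0197 = $129.06
Roth contribution: $100.19
Total deductions = $231.26 + $224.71 + $1,255.63 + $566.86 + $36.57 + $14.56 + $129.06 + $100.19 = $2,558.84
Net pay = $6,551.28 − $2,558.84 = $3,992.44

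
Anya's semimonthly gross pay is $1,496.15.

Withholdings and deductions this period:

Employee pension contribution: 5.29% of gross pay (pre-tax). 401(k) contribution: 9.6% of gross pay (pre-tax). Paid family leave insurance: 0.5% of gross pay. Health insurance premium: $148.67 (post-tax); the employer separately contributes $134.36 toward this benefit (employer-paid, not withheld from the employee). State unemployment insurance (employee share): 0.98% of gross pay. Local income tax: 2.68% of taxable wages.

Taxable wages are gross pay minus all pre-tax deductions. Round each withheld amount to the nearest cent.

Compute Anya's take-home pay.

Employee pension contribution: $1,496.15 × 0.0529 = $79.15
401(k) contribution: $1,496.15 × 0.096 = $143.63
Pre-tax total = $79.15 + $143.63 = $222.78
Taxable wages = $1,496.15 − $222.78 = $1,273.37
Local income tax: $1,273.37 × 0.0268 = $34.13
State unemployment insurance (employee share): $1,496.15 × 0.0098 = $14.66
Paid family leave insurance: $1,496.15 × 0.005 = $7.48
Health insurance premium: $148.67
(Employer's $134.36 toward health insurance premium is not withheld from the employee.)
Total deductions = $79.15 + $143.63 + $34.13 + $14.66 + $7.48 + $148.67 = $427.72
Net pay = $1,496.15 − $427.72 = $1,068.43

$1,068.43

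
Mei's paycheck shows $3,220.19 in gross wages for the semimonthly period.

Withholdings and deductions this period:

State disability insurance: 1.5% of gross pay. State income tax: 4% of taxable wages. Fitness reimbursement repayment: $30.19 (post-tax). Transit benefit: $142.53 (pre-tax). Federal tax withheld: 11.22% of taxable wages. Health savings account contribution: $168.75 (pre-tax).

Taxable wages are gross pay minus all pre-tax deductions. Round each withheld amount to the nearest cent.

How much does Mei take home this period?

Health savings account contribution: $168.75
Transit benefit: $142.53
Pre-tax total = $168.75 + $142.53 = $311.28
Taxable wages = $3,220.19 − $311.28 = $2,908.91
Federal tax withheld: $2,908.91 × 0.1122 = $326.38
State income tax: $2,908.91 × 0.04 = $116.36
State disability insurance: $3,220.19 × 0.015 = $48.30
Fitness reimbursement repayment: $30.19
Total deductions = $168.75 + $142.53 + $326.38 + $116.36 + $48.30 + $30.19 = $832.51
Net pay = $3,220.19 − $832.51 = $2,387.68

$2,387.68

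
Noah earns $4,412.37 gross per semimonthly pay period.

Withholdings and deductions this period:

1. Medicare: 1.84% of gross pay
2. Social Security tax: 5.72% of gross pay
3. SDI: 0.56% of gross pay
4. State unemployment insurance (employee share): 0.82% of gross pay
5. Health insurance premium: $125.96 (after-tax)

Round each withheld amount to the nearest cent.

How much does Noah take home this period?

Social Security tax: $4,412.37 × 0.0572 = $252.39
State unemployment insurance (employee share): $4,412.37 × 0.0082 = $36.18
SDI: $4,412.37 × 0.0056 = $24.71
Medicare: $4,412.37 × 0.0184 = $81.19
Health insurance premium: $125.96
Total deductions = $252.39 + $36.18 + $24.71 + $81.19 + $125.96 = $520.43
Net pay = $4,412.37 − $520.43 = $3,891.94

$3,891.94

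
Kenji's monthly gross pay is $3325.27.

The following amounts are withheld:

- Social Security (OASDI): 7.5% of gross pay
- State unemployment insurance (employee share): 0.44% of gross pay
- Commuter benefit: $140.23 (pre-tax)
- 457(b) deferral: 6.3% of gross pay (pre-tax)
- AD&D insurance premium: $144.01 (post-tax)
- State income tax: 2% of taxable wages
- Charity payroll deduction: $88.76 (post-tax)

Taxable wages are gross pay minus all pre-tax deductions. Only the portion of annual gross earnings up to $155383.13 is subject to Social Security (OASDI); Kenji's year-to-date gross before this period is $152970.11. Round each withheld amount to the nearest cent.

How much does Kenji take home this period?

457(b) deferral: $3325.27 × 0.063 = $209.49
Commuter benefit: $140.23
Pre-tax total = $209.49 + $140.23 = $349.72
Taxable wages = $3325.27 − $349.72 = $2975.55
State income tax: $2975.55 × 0.02 = $59.51
Social Security (OASDI): only $155383.13 − $152970.11 = $2413.02 of this check is subject → $2413.02 × 0.075 = $180.98
State unemployment insurance (employee share): $3325.27 × 0.0044 = $14.63
AD&D insurance premium: $144.01
Charity payroll deduction: $88.76
Total deductions = $209.49 + $140.23 + $59.51 + $180.98 + $14.63 + $144.01 + $88.76 = $837.61
Net pay = $3325.27 − $837.61 = $2487.66

$2487.66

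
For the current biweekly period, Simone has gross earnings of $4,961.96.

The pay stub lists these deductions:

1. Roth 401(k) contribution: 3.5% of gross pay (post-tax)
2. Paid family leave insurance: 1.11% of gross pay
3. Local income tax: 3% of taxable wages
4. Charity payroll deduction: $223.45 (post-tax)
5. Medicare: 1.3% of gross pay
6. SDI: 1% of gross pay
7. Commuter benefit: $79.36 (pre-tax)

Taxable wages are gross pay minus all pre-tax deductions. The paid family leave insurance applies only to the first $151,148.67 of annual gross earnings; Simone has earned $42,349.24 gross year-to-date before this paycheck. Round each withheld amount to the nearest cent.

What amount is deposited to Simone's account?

$4,169.79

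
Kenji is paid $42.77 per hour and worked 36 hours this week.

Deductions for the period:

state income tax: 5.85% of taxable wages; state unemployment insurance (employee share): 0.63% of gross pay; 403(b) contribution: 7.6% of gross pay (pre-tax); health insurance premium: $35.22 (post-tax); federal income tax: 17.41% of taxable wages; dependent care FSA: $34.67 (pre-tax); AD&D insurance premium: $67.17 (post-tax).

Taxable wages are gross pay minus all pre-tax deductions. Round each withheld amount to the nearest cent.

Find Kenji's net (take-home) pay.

$953.08

Gross pay: 36 × $42.77 = $1,539.72
403(b) contribution: $1,539.72 × 0.076 = $117.02
Dependent care FSA: $34.67
Pre-tax total = $117.02 + $34.67 = $151.69
Taxable wages = $1,539.72 − $151.69 = $1,388.03
Federal income tax: $1,388.03 × 0.1741 = $241.66
State income tax: $1,388.03 × 0.0585 = $81.20
State unemployment insurance (employee share): $1,539.72 × 0.0063 = $9.70
AD&D insurance premium: $67.17
Health insurance premium: $35.22
Total deductions = $117.02 + $34.67 + $241.66 + $81.20 + $9.70 + $67.17 + $35.22 = $586.64
Net pay = $1,539.72 − $586.64 = $953.08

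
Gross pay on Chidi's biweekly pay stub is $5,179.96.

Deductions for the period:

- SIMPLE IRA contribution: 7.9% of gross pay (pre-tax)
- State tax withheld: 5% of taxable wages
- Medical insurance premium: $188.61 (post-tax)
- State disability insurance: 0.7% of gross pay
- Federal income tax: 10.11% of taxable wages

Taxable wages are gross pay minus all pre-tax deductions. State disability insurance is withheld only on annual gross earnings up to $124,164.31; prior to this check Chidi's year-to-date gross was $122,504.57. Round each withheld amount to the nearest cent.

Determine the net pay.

$3,849.65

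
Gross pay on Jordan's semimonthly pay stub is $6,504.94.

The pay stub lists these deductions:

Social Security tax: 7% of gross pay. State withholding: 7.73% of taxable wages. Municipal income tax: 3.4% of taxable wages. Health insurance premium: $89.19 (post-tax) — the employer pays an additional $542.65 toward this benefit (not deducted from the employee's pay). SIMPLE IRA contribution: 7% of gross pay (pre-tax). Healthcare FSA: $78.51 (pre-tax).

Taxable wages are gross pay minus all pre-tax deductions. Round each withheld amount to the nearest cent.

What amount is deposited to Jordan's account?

$4,761.96

Healthcare FSA: $78.51
SIMPLE IRA contribution: $6,504.94 × 0.07 = $455.35
Pre-tax total = $78.51 + $455.35 = $533.86
Taxable wages = $6,504.94 − $533.86 = $5,971.08
State withholding: $5,971.08 × 0.0773 = $461.56
Municipal income tax: $5,971.08 × 0.034 = $203.02
Social Security tax: $6,504.94 × 0.07 = $455.35
Health insurance premium: $89.19
(Employer's $542.65 toward health insurance premium is not withheld from the employee.)
Total deductions = $78.51 + $455.35 + $461.56 + $203.02 + $455.35 + $89.19 = $1,742.98
Net pay = $6,504.94 − $1,742.98 = $4,761.96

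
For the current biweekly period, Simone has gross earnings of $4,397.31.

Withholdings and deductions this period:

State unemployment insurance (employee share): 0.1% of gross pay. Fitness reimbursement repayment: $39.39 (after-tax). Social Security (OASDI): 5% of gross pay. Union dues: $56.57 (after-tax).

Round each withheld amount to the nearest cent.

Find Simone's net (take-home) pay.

Social Security (OASDI): $4,397.31 × 0.05 = $219.87
State unemployment insurance (employee share): $4,397.31 × 0.001 = $4.40
Fitness reimbursement repayment: $39.39
Union dues: $56.57
Total deductions = $219.87 + $4.40 + $39.39 + $56.57 = $320.23
Net pay = $4,397.31 − $320.23 = $4,077.08

$4,077.08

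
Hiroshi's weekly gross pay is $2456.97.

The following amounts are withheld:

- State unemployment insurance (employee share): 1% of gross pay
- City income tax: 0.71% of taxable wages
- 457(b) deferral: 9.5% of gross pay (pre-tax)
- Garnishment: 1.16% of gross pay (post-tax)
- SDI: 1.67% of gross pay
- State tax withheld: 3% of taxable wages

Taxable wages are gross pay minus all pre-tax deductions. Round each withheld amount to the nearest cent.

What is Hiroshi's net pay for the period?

$2046.96

457(b) deferral: $2456.97 × 0.095 = $233.41
Taxable wages = $2456.97 − $233.41 = $2223.56
State tax withheld: $2223.56 × 0.03 = $66.71
City income tax: $2223.56 × 0.0071 = $15.79
SDI: $2456.97 × 0.0167 = $41.03
State unemployment insurance (employee share): $2456.97 × 0.01 = $24.57
Garnishment: $2456.97 × 0.0116 = $28.50
Total deductions = $233.41 + $66.71 + $15.79 + $41.03 + $24.57 + $28.50 = $410.01
Net pay = $2456.97 − $410.01 = $2046.96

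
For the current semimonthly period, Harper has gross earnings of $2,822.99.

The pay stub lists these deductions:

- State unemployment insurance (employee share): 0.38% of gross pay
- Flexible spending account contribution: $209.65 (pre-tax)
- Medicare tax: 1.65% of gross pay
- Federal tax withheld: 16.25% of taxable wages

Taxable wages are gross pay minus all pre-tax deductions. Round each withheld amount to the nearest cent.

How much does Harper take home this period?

$2,131.36

Flexible spending account contribution: $209.65
Taxable wages = $2,822.99 − $209.65 = $2,613.34
Federal tax withheld: $2,613.34 × 0.1625 = $424.67
State unemployment insurance (employee share): $2,822.99 × 0.0038 = $10.73
Medicare tax: $2,822.99 × 0.0165 = $46.58
Total deductions = $209.65 + $424.67 + $10.73 + $46.58 = $691.63
Net pay = $2,822.99 − $691.63 = $2,131.36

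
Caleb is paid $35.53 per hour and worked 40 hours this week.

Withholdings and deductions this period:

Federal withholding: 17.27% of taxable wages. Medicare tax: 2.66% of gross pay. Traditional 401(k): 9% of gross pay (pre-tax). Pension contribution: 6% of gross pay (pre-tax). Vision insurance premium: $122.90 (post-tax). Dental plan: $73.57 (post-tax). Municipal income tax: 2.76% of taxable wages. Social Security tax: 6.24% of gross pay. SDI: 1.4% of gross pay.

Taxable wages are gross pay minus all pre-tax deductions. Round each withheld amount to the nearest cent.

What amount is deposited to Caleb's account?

$623.20

Gross pay: 40 × $35.53 = $1,421.20
Pension contribution: $1,421.20 × 0.06 = $85.27
Traditional 401(k): $1,421.20 × 0.09 = $127.91
Pre-tax total = $85.27 + $127.91 = $213.18
Taxable wages = $1,421.20 − $213.18 = $1,208.02
Federal withholding: $1,208.02 × 0.1727 = $208.63
Municipal income tax: $1,208.02 × 0.0276 = $33.34
Medicare tax: $1,421.20 × 0.0266 = $37.80
SDI: $1,421.20 × 0.014 = $19.90
Social Security tax: $1,421.20 × 0.0624 = $88.68
Vision insurance premium: $122.90
Dental plan: $73.57
Total deductions = $85.27 + $127.91 + $208.63 + $33.34 + $37.80 + $19.90 + $88.68 + $122.90 + $73.57 = $798.00
Net pay = $1,421.20 − $798.00 = $623.20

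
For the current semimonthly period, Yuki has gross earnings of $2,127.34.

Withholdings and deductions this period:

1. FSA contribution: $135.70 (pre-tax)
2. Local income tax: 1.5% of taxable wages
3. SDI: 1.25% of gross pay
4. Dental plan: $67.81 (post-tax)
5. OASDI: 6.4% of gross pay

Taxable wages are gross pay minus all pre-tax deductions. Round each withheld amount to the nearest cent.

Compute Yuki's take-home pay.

$1,731.22

FSA contribution: $135.70
Taxable wages = $2,127.34 − $135.70 = $1,991.64
Local income tax: $1,991.64 × 0.015 = $29.87
OASDI: $2,127.34 × 0.064 = $136.15
SDI: $2,127.34 × 0.0125 = $26.59
Dental plan: $67.81
Total deductions = $135.70 + $29.87 + $136.15 + $26.59 + $67.81 = $396.12
Net pay = $2,127.34 − $396.12 = $1,731.22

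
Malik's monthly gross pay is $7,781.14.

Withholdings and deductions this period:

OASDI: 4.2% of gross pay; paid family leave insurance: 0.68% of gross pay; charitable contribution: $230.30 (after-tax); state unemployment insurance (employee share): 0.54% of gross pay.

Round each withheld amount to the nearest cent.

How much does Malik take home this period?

$7,129.10

OASDI: $7,781.14 × 0.042 = $326.81
Paid family leave insurance: $7,781.14 × 0.0068 = $52.91
State unemployment insurance (employee share): $7,781.14 × 0.0054 = $42.02
Charitable contribution: $230.30
Total deductions = $326.81 + $52.91 + $42.02 + $230.30 = $652.04
Net pay = $7,781.14 − $652.04 = $7,129.10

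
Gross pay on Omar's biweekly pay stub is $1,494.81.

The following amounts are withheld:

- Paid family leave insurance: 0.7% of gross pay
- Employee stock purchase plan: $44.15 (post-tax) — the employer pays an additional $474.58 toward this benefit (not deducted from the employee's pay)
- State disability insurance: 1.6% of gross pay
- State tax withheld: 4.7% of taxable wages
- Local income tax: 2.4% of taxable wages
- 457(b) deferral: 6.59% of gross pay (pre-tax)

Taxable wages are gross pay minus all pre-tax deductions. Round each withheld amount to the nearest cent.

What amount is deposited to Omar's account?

$1,218.63

457(b) deferral: $1,494.81 × 0.0659 = $98.51
Taxable wages = $1,494.81 − $98.51 = $1,396.30
State tax withheld: $1,396.30 × 0.047 = $65.63
Local income tax: $1,396.30 × 0.024 = $33.51
State disability insurance: $1,494.81 × 0.016 = $23.92
Paid family leave insurance: $1,494.81 × 0.007 = $10.46
Employee stock purchase plan: $44.15
(Employer's $474.58 toward employee stock purchase plan is not withheld from the employee.)
Total deductions = $98.51 + $65.63 + $33.51 + $23.92 + $10.46 + $44.15 = $276.18
Net pay = $1,494.81 − $276.18 = $1,218.63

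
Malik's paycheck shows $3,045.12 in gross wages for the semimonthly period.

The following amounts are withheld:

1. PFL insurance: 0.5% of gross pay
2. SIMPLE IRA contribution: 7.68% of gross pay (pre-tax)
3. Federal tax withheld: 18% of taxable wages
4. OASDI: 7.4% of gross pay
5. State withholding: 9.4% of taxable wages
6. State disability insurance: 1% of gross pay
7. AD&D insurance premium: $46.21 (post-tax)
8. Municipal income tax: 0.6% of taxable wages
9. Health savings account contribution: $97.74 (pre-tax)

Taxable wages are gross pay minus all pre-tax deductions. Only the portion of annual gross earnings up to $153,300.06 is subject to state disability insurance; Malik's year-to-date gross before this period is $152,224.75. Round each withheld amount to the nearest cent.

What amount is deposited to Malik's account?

SIMPLE IRA contribution: $3,045.12 × 0.0768 = $233.87
Health savings account contribution: $97.74
Pre-tax total = $233.87 + $97.74 = $331.61
Taxable wages = $3,045.12 − $331.61 = $2,713.51
State withholding: $2,713.51 × 0.094 = $255.07
Federal tax withheld: $2,713.51 × 0.18 = $488.43
Municipal income tax: $2,713.51 × 0.006 = $16.28
OASDI: $3,045.12 × 0.074 = $225.34
PFL insurance: $3,045.12 × 0.005 = $15.23
State disability insurance: only $153,300.06 − $152,224.75 = $1,075.31 of this check is subject → $1,075.31 × 0.01 = $10.75
AD&D insurance premium: $46.21
Total deductions = $233.87 + $97.74 + $255.07 + $488.43 + $16.28 + $225.34 + $15.23 + $10.75 + $46.21 = $1,388.92
Net pay = $3,045.12 − $1,388.92 = $1,656.20

$1,656.20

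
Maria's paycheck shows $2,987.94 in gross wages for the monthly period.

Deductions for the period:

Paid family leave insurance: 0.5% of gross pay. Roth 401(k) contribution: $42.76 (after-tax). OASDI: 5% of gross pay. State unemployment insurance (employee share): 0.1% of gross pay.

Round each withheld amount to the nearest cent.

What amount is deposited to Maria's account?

$2,777.85

Paid family leave insurance: $2,987.94 × 0.005 = $14.94
State unemployment insurance (employee share): $2,987.94 × 0.001 = $2.99
OASDI: $2,987.94 × 0.05 = $149.40
Roth 401(k) contribution: $42.76
Total deductions = $14.94 + $2.99 + $149.40 + $42.76 = $210.09
Net pay = $2,987.94 − $210.09 = $2,777.85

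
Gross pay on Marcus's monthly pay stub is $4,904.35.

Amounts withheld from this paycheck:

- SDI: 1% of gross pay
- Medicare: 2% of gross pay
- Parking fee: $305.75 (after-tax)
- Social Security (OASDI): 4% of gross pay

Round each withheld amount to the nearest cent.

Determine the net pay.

$4,255.30

Medicare: $4,904.35 × 0.02 = $98.09
Social Security (OASDI): $4,904.35 × 0.04 = $196.17
SDI: $4,904.35 × 0.01 = $49.04
Parking fee: $305.75
Total deductions = $98.09 + $196.17 + $49.04 + $305.75 = $649.05
Net pay = $4,904.35 − $649.05 = $4,255.30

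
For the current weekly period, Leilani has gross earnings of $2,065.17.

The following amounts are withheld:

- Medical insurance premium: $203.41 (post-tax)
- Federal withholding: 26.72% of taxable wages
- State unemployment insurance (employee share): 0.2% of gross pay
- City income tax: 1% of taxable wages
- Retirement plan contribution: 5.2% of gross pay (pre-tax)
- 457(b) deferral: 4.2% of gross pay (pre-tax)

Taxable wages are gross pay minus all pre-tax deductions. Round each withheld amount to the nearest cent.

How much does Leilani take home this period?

$1,144.85

Retirement plan contribution: $2,065.17 × 0.052 = $107.39
457(b) deferral: $2,065.17 × 0.042 = $86.74
Pre-tax total = $107.39 + $86.74 = $194.13
Taxable wages = $2,065.17 − $194.13 = $1,871.04
City income tax: $1,871.04 × 0.01 = $18.71
Federal withholding: $1,871.04 × 0.2672 = $499.94
State unemployment insurance (employee share): $2,065.17 × 0.002 = $4.13
Medical insurance premium: $203.41
Total deductions = $107.39 + $86.74 + $18.71 + $499.94 + $4.13 + $203.41 = $920.32
Net pay = $2,065.17 − $920.32 = $1,144.85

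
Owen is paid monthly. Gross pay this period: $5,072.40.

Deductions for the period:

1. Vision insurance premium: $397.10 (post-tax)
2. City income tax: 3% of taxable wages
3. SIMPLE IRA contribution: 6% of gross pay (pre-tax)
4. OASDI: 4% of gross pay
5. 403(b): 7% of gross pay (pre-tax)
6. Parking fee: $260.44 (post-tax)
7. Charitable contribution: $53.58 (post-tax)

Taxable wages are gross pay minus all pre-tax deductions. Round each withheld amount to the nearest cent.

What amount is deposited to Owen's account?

$3,366.58

403(b): $5,072.40 × 0.07 = $355.07
SIMPLE IRA contribution: $5,072.40 × 0.06 = $304.34
Pre-tax total = $355.07 + $304.34 = $659.41
Taxable wages = $5,072.40 − $659.41 = $4,412.99
City income tax: $4,412.99 × 0.03 = $132.39
OASDI: $5,072.40 × 0.04 = $202.90
Charitable contribution: $53.58
Vision insurance premium: $397.10
Parking fee: $260.44
Total deductions = $355.07 + $304.34 + $132.39 + $202.90 + $53.58 + $397.10 + $260.44 = $1,705.82
Net pay = $5,072.40 − $1,705.82 = $3,366.58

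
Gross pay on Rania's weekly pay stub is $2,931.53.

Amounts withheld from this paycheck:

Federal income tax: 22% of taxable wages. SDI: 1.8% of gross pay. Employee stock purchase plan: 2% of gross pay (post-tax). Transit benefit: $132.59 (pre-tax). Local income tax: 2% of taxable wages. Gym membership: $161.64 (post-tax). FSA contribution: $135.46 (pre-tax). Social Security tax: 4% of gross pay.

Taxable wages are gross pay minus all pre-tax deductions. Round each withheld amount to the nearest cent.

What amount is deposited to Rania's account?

$1,633.94

Transit benefit: $132.59
FSA contribution: $135.46
Pre-tax total = $132.59 + $135.46 = $268.05
Taxable wages = $2,931.53 − $268.05 = $2,663.48
Local income tax: $2,663.48 × 0.02 = $53.27
Federal income tax: $2,663.48 × 0.22 = $585.97
SDI: $2,931.53 × 0.018 = $52.77
Social Security tax: $2,931.53 × 0.04 = $117.26
Employee stock purchase plan: $2,931.53 × 0.02 = $58.63
Gym membership: $161.64
Total deductions = $132.59 + $135.46 + $53.27 + $585.97 + $52.77 + $117.26 + $58.63 + $161.64 = $1,297.59
Net pay = $2,931.53 − $1,297.59 = $1,633.94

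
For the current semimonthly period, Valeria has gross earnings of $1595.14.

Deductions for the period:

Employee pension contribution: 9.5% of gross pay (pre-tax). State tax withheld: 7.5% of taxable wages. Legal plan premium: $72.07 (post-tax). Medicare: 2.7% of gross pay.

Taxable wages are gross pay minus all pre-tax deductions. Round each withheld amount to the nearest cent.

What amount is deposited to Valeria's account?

Employee pension contribution: $1595.14 × 0.095 = $151.54
Taxable wages = $1595.14 − $151.54 = $1443.60
State tax withheld: $1443.60 × 0.075 = $108.27
Medicare: $1595.14 × 0.027 = $43.07
Legal plan premium: $72.07
Total deductions = $151.54 + $108.27 + $43.07 + $72.07 = $374.95
Net pay = $1595.14 − $374.95 = $1220.19

$1220.19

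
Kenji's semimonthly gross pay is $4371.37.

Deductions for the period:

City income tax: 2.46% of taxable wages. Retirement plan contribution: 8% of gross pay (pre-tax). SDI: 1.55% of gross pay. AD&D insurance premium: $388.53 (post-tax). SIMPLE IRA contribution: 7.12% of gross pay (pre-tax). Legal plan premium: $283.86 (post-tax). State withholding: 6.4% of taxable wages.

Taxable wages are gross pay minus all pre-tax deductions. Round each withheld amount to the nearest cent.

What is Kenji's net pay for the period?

$2641.52

Retirement plan contribution: $4371.37 × 0.08 = $349.71
SIMPLE IRA contribution: $4371.37 × 0.0712 = $311.24
Pre-tax total = $349.71 + $311.24 = $660.95
Taxable wages = $4371.37 − $660.95 = $3710.42
State withholding: $3710.42 × 0.064 = $237.47
City income tax: $3710.42 × 0.0246 = $91.28
SDI: $4371.37 × 0.0155 = $67.76
Legal plan premium: $283.86
AD&D insurance premium: $388.53
Total deductions = $349.71 + $311.24 + $237.47 + $91.28 + $67.76 + $283.86 + $388.53 = $1729.85
Net pay = $4371.37 − $1729.85 = $2641.52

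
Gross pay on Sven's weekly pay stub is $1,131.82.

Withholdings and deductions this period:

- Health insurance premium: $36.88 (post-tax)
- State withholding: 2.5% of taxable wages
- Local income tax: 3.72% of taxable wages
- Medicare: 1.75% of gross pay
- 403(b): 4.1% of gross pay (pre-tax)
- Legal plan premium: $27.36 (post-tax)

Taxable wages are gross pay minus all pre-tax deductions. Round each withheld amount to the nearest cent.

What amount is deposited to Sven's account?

$933.85

403(b): $1,131.82 × 0.041 = $46.40
Taxable wages = $1,131.82 − $46.40 = $1,085.42
State withholding: $1,085.42 × 0.025 = $27.14
Local income tax: $1,085.42 × 0.0372 = $40.38
Medicare: $1,131.82 × 0.0175 = $19.81
Legal plan premium: $27.36
Health insurance premium: $36.88
Total deductions = $46.40 + $27.14 + $40.38 + $19.81 + $27.36 + $36.88 = $197.97
Net pay = $1,131.82 − $197.97 = $933.85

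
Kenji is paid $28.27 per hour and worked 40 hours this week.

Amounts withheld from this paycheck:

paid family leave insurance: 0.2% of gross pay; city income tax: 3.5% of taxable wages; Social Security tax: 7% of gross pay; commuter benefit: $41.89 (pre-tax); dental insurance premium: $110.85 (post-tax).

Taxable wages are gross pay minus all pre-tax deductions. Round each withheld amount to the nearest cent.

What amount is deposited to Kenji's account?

$858.53

Gross pay: 40 × $28.27 = $1,130.80
Commuter benefit: $41.89
Taxable wages = $1,130.80 − $41.89 = $1,088.91
City income tax: $1,088.91 × 0.035 = $38.11
Paid family leave insurance: $1,130.80 × 0.002 = $2.26
Social Security tax: $1,130.80 × 0.07 = $79.16
Dental insurance premium: $110.85
Total deductions = $41.89 + $38.11 + $2.26 + $79.16 + $110.85 = $272.27
Net pay = $1,130.80 − $272.27 = $858.53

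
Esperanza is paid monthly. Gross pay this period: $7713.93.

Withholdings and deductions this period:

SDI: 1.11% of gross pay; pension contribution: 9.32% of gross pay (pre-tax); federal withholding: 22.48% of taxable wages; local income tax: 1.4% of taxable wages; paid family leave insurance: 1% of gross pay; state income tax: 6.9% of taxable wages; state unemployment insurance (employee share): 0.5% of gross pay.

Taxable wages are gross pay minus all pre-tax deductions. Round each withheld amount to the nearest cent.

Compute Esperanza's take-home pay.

Pension contribution: $7713.93 × 0.0932 = $718.94
Taxable wages = $7713.93 − $718.94 = $6994.99
Local income tax: $6994.99 × 0.014 = $97.93
State income tax: $6994.99 × 0.069 = $482.65
Federal withholding: $6994.99 × 0.2248 = $1572.47
Paid family leave insurance: $7713.93 × 0.01 = $77.14
SDI: $7713.93 × 0.0111 = $85.62
State unemployment insurance (employee share): $7713.93 × 0.005 = $38.57
Total deductions = $718.94 + $97.93 + $482.65 + $1572.47 + $77.14 + $85.62 + $38.57 = $3073.32
Net pay = $7713.93 − $3073.32 = $4640.61

$4640.61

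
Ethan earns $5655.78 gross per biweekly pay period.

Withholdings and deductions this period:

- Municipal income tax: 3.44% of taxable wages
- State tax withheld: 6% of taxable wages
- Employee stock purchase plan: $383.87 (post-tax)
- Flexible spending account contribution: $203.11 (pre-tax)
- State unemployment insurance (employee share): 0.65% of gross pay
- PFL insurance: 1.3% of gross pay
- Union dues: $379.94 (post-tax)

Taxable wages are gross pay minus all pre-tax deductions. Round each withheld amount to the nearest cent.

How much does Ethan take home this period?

Flexible spending account contribution: $203.11
Taxable wages = $5655.78 − $203.11 = $5452.67
State tax withheld: $5452.67 × 0.06 = $327.16
Municipal income tax: $5452.67 × 0.0344 = $187.57
PFL insurance: $5655.78 × 0.013 = $73.53
State unemployment insurance (employee share): $5655.78 × 0.0065 = $36.76
Union dues: $379.94
Employee stock purchase plan: $383.87
Total deductions = $203.11 + $327.16 + $187.57 + $73.53 + $36.76 + $379.94 + $383.87 = $1591.94
Net pay = $5655.78 − $1591.94 = $4063.84

$4063.84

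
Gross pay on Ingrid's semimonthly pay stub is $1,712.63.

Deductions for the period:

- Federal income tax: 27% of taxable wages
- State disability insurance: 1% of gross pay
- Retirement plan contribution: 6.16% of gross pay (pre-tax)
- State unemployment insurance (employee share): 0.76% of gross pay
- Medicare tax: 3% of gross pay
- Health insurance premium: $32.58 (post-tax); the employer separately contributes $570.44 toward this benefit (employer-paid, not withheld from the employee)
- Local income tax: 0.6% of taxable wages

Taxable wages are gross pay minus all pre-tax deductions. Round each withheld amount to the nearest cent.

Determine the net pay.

$1,049.45

Retirement plan contribution: $1,712.63 × 0.0616 = $105.50
Taxable wages = $1,712.63 − $105.50 = $1,607.13
Local income tax: $1,607.13 × 0.006 = $9.64
Federal income tax: $1,607.13 × 0.27 = $433.93
State unemployment insurance (employee share): $1,712.63 × 0.0076 = $13.02
State disability insurance: $1,712.63 × 0.01 = $17.13
Medicare tax: $1,712.63 × 0.03 = $51.38
Health insurance premium: $32.58
(Employer's $570.44 toward health insurance premium is not withheld from the employee.)
Total deductions = $105.50 + $9.64 + $433.93 + $13.02 + $17.13 + $51.38 + $32.58 = $663.18
Net pay = $1,712.63 − $663.18 = $1,049.45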